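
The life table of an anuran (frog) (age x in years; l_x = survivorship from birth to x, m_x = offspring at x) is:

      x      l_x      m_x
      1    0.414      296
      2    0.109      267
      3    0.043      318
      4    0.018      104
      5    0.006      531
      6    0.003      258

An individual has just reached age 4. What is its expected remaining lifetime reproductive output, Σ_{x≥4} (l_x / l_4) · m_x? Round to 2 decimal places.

324.00

l_4 = 0.018. Conditional survival from age 4 to x is l_x / l_4.
  x=4: (0.018/0.018) × 104 = 104.0000
  x=5: (0.006/0.018) × 531 = 177.0000
  x=6: (0.003/0.018) × 258 = 43.0000
Sum = 104.0000 + 177.0000 + 43.0000 = 324.0000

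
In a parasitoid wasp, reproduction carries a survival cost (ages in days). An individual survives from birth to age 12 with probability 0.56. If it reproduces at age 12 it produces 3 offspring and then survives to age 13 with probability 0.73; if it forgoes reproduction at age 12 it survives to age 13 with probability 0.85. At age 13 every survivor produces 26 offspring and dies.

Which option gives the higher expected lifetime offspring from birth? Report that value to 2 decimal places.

12.38

breed at age 12: R₀ = 0.56 × (3 + 0.73 × 26) = 0.56 × 21.9800 = 12.3088
delay to age 13: R₀ = 0.56 × (0.85 × 26) = 0.56 × 22.1000 = 12.3760
Higher: delay to age 13 (12.3760).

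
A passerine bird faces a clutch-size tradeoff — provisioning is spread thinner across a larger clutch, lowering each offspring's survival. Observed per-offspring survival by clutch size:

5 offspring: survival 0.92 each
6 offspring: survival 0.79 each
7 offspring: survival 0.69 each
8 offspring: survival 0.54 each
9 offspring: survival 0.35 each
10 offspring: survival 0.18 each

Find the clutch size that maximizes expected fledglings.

Expected fledglings = c × s(c):
  c=5: 5 × 0.92 = 4.600
  c=6: 6 × 0.79 = 4.740
  c=7: 7 × 0.69 = 4.830
  c=8: 8 × 0.54 = 4.320
  c=9: 9 × 0.35 = 3.150
  c=10: 10 × 0.18 = 1.800
Maximum at c = 7 (4.830 fledglings).

7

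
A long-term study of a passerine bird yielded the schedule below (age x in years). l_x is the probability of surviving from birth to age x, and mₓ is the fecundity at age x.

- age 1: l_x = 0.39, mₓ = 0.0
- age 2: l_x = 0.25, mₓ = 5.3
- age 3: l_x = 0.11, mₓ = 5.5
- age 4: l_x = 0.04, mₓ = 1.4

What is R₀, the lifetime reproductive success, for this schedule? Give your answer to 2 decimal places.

R₀ = Σ l_x mₓ:
  age 1: 0.39 × 0.0 = 0.0000
  age 2: 0.25 × 5.3 = 1.3250
  age 3: 0.11 × 5.5 = 0.6050
  age 4: 0.04 × 1.4 = 0.0560
R₀ = 0.0000 + 1.3250 + 0.6050 + 0.0560 = 1.9860

1.99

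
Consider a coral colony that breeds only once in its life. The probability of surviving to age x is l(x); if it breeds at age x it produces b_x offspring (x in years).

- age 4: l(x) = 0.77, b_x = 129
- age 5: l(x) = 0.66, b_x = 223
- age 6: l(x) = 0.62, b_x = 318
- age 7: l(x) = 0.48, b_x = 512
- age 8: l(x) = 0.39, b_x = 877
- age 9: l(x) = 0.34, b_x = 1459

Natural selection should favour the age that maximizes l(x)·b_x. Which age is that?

9

Expected offspring if breeding at age x = l(x) × b_x:
  age 4: 0.77 × 129 = 99.330
  age 5: 0.66 × 223 = 147.180
  age 6: 0.62 × 318 = 197.160
  age 7: 0.48 × 512 = 245.760
  age 8: 0.39 × 877 = 342.030
  age 9: 0.34 × 1459 = 496.060
Maximum at age 9 (496.060).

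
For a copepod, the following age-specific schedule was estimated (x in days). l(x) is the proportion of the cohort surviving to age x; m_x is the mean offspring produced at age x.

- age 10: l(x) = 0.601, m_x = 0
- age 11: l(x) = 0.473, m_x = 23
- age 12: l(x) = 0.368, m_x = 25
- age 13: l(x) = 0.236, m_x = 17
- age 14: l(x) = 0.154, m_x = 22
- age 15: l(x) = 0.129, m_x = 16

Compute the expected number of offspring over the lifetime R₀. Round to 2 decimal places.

29.54

R₀ = Σ l(x) m_x:
  age 10: 0.601 × 0 = 0.0000
  age 11: 0.473 × 23 = 10.8790
  age 12: 0.368 × 25 = 9.2000
  age 13: 0.236 × 17 = 4.0120
  age 14: 0.154 × 22 = 3.3880
  age 15: 0.129 × 16 = 2.0640
R₀ = 0.0000 + 10.8790 + 9.2000 + 4.0120 + 3.3880 + 2.0640 = 29.5430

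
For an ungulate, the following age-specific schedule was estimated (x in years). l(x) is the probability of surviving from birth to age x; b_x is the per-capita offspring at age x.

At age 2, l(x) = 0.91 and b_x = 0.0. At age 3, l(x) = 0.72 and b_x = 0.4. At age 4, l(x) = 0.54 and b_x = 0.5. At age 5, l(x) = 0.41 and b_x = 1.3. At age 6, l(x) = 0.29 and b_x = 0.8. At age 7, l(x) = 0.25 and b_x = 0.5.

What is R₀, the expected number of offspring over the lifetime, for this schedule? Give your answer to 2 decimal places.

1.45

R₀ = Σ l(x) b_x:
  age 2: 0.91 × 0.0 = 0.0000
  age 3: 0.72 × 0.4 = 0.2880
  age 4: 0.54 × 0.5 = 0.2700
  age 5: 0.41 × 1.3 = 0.5330
  age 6: 0.29 × 0.8 = 0.2320
  age 7: 0.25 × 0.5 = 0.1250
R₀ = 0.0000 + 0.2880 + 0.2700 + 0.5330 + 0.2320 + 0.1250 = 1.4480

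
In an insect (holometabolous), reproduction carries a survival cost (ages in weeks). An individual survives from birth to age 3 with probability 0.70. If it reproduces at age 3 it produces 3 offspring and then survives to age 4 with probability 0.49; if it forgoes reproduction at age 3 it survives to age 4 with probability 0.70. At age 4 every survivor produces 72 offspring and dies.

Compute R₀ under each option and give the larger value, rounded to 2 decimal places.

35.28

breed at age 3: R₀ = 0.70 × (3 + 0.49 × 72) = 0.70 × 38.2800 = 26.7960
delay to age 4: R₀ = 0.70 × (0.70 × 72) = 0.70 × 50.4000 = 35.2800
Higher: delay to age 4 (35.2800).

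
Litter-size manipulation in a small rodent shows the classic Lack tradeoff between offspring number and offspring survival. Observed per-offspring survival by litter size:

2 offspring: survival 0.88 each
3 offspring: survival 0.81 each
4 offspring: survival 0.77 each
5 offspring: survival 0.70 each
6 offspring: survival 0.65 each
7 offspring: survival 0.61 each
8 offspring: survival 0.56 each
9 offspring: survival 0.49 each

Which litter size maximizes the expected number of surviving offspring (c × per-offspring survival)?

8

Expected surviving offspring = c × s(c):
  c=2: 2 × 0.88 = 1.760
  c=3: 3 × 0.81 = 2.430
  c=4: 4 × 0.77 = 3.080
  c=5: 5 × 0.70 = 3.500
  c=6: 6 × 0.65 = 3.900
  c=7: 7 × 0.61 = 4.270
  c=8: 8 × 0.56 = 4.480
  c=9: 9 × 0.49 = 4.410
Maximum at c = 8 (4.480 surviving offspring).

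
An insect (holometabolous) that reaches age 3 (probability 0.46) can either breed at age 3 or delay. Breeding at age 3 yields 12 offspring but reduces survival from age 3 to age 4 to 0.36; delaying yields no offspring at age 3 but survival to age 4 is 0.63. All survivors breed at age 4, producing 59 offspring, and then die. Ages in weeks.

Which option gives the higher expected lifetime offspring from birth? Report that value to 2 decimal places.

17.10

breed at age 3: R₀ = 0.46 × (12 + 0.36 × 59) = 0.46 × 33.2400 = 15.2904
delay to age 4: R₀ = 0.46 × (0.63 × 59) = 0.46 × 37.1700 = 17.0982
Higher: delay to age 4 (17.0982).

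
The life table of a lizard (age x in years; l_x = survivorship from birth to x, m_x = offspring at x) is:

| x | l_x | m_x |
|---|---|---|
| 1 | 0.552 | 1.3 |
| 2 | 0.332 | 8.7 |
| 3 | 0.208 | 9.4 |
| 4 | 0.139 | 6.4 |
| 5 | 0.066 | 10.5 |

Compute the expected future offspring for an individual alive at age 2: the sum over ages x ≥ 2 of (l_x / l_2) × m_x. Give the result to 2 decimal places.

l_2 = 0.332. Conditional survival from age 2 to x is l_x / l_2.
  x=2: (0.332/0.332) × 8.7 = 8.7000
  x=3: (0.208/0.332) × 9.4 = 5.8892
  x=4: (0.139/0.332) × 6.4 = 2.6795
  x=5: (0.066/0.332) × 10.5 = 2.0873
Sum = 8.7000 + 5.8892 + 2.6795 + 2.0873 = 19.3560

19.36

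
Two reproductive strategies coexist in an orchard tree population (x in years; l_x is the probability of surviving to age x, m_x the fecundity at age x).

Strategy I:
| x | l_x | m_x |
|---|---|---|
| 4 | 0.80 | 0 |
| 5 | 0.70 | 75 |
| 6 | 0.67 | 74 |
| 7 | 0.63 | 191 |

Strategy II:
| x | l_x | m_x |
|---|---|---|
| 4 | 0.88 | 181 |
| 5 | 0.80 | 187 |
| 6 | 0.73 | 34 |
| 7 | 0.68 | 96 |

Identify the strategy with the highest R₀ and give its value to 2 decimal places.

398.98

Strategy I: R₀ = 0.80×0 + 0.70×75 + 0.67×74 + 0.63×191 = 222.4100
Strategy II: R₀ = 0.88×181 + 0.80×187 + 0.73×34 + 0.68×96 = 398.9800
Highest R₀: strategy II with 398.9800.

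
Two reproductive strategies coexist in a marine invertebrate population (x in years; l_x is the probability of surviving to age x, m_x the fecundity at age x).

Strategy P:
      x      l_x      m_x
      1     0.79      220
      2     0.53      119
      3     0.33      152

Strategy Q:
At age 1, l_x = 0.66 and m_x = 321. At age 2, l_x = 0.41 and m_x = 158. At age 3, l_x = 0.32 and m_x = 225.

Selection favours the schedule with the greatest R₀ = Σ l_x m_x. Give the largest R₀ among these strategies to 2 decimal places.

Strategy P: R₀ = 0.79×220 + 0.53×119 + 0.33×152 = 287.0300
Strategy Q: R₀ = 0.66×321 + 0.41×158 + 0.32×225 = 348.6400
Highest R₀: strategy Q with 348.6400.

348.64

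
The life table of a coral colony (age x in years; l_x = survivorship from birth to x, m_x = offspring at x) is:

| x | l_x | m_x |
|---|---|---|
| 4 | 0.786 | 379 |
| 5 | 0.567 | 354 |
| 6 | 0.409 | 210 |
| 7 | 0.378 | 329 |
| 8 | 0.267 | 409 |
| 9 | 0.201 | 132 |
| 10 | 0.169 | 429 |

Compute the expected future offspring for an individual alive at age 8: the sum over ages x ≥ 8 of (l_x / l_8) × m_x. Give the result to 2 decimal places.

l_8 = 0.267. Conditional survival from age 8 to x is l_x / l_8.
  x=8: (0.267/0.267) × 409 = 409.0000
  x=9: (0.201/0.267) × 132 = 99.3708
  x=10: (0.169/0.267) × 429 = 271.5393
Sum = 409.0000 + 99.3708 + 271.5393 = 779.9101

779.91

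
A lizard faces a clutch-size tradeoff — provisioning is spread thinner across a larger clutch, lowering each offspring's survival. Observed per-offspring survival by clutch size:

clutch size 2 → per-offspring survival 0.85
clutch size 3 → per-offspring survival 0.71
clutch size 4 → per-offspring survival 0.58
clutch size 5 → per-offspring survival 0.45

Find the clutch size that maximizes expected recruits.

4

Expected recruits = c × s(c):
  c=2: 2 × 0.85 = 1.700
  c=3: 3 × 0.71 = 2.130
  c=4: 4 × 0.58 = 2.320
  c=5: 5 × 0.45 = 2.250
Maximum at c = 4 (2.320 recruits).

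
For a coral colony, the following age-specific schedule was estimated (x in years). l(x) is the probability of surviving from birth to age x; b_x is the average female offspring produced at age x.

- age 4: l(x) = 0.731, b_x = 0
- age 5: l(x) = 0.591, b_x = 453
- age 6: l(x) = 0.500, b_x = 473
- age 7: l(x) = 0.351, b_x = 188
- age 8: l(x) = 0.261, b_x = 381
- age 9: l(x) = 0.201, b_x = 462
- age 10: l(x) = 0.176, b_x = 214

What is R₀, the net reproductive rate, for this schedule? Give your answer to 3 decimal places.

R₀ = Σ l(x) b_x:
  age 4: 0.731 × 0 = 0.0000
  age 5: 0.591 × 453 = 267.7230
  age 6: 0.500 × 473 = 236.5000
  age 7: 0.351 × 188 = 65.9880
  age 8: 0.261 × 381 = 99.4410
  age 9: 0.201 × 462 = 92.8620
  age 10: 0.176 × 214 = 37.6640
R₀ = 0.0000 + 267.7230 + 236.5000 + 65.9880 + 99.4410 + 92.8620 + 37.6640 = 800.1780

800.178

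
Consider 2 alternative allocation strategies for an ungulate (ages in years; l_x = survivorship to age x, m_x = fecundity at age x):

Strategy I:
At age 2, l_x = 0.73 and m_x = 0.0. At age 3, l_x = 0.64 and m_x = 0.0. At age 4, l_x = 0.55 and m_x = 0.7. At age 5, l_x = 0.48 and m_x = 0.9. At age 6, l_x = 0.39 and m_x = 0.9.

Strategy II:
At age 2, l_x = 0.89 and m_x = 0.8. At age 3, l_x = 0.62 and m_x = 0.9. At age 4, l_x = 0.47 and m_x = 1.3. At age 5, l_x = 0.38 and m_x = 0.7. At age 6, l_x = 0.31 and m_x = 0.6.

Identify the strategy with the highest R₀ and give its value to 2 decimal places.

2.33

Strategy I: R₀ = 0.73×0.0 + 0.64×0.0 + 0.55×0.7 + 0.48×0.9 + 0.39×0.9 = 1.1680
Strategy II: R₀ = 0.89×0.8 + 0.62×0.9 + 0.47×1.3 + 0.38×0.7 + 0.31×0.6 = 2.3330
Highest R₀: strategy II with 2.3330.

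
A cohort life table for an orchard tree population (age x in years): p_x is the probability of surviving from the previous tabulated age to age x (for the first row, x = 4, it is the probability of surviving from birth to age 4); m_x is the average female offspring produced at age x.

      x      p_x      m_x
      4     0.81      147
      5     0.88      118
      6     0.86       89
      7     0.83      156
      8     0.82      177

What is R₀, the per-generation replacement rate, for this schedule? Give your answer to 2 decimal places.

410.96

Survivorship from birth: l_x = p_4·p_5·…·p_x.
  l_4 = 0.81000
  l_5 = 0.71280
  l_6 = 0.61301
  l_7 = 0.50880
  l_8 = 0.41721
R₀ = Σ l_x m_x:
  age 4: 0.81000 × 147 = 119.0700
  age 5: 0.71280 × 118 = 84.1104
  age 6: 0.61301 × 89 = 54.5579
  age 7: 0.50880 × 156 = 79.3728
  age 8: 0.41721 × 177 = 73.8462
R₀ = 119.0700 + 84.1104 + 54.5579 + 79.3728 + 73.8462 = 410.9573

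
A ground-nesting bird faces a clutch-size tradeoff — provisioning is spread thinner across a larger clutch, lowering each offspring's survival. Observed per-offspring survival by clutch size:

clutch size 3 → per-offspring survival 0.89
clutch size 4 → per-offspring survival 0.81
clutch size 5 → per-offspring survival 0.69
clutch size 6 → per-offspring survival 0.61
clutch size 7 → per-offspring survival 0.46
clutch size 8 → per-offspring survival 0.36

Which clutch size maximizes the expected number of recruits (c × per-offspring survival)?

Expected recruits = c × s(c):
  c=3: 3 × 0.89 = 2.670
  c=4: 4 × 0.81 = 3.240
  c=5: 5 × 0.69 = 3.450
  c=6: 6 × 0.61 = 3.660
  c=7: 7 × 0.46 = 3.220
  c=8: 8 × 0.36 = 2.880
Maximum at c = 6 (3.660 recruits).

6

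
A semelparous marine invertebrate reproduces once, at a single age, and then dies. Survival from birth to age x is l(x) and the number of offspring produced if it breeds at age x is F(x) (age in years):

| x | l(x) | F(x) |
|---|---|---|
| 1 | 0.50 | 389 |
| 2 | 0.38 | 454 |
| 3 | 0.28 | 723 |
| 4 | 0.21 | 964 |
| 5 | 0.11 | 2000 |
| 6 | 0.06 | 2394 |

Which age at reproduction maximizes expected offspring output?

5

Expected offspring if breeding at age x = l(x) × F(x):
  age 1: 0.50 × 389 = 194.500
  age 2: 0.38 × 454 = 172.520
  age 3: 0.28 × 723 = 202.440
  age 4: 0.21 × 964 = 202.440
  age 5: 0.11 × 2000 = 220.000
  age 6: 0.06 × 2394 = 143.640
Maximum at age 5 (220.000).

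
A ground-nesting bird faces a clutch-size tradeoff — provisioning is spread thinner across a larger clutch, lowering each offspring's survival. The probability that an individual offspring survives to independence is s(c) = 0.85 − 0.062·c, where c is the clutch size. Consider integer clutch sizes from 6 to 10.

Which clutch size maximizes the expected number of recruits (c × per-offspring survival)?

Expected recruits = c × s(c):
  c=6: 6 × 0.478 = 2.868
  c=7: 7 × 0.416 = 2.912
  c=8: 8 × 0.354 = 2.832
  c=9: 9 × 0.292 = 2.628
  c=10: 10 × 0.230 = 2.300
Maximum at c = 7 (2.912 recruits).

7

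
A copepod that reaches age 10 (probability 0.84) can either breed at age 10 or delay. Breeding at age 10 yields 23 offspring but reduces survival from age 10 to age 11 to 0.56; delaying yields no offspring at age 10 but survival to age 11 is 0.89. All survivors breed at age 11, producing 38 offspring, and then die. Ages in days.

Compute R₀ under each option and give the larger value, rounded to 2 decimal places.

breed at age 10: R₀ = 0.84 × (23 + 0.56 × 38) = 0.84 × 44.2800 = 37.1952
delay to age 11: R₀ = 0.84 × (0.89 × 38) = 0.84 × 33.8200 = 28.4088
Higher: breed at age 10 (37.1952).

37.20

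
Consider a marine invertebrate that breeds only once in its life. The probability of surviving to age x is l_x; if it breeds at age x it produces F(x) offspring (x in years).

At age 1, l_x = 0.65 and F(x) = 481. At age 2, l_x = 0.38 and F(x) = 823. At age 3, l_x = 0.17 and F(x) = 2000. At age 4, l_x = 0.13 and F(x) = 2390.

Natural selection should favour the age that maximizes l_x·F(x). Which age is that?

3

Expected offspring if breeding at age x = l_x × F(x):
  age 1: 0.65 × 481 = 312.650
  age 2: 0.38 × 823 = 312.740
  age 3: 0.17 × 2000 = 340.000
  age 4: 0.13 × 2390 = 310.700
Maximum at age 3 (340.000).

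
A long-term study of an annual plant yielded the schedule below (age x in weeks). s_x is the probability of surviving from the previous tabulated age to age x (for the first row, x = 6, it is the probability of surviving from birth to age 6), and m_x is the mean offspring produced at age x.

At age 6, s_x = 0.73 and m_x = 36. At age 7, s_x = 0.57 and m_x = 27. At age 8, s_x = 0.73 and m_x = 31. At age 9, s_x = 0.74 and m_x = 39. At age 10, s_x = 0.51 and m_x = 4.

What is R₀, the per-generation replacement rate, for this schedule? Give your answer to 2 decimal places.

Survivorship from birth: l_x = s_6·s_7·…·s_x.
  l_6 = 0.73000
  l_7 = 0.41610
  l_8 = 0.30375
  l_9 = 0.22478
  l_10 = 0.11464
R₀ = Σ l_x m_x:
  age 6: 0.73000 × 36 = 26.2800
  age 7: 0.41610 × 27 = 11.2347
  age 8: 0.30375 × 31 = 9.4162
  age 9: 0.22478 × 39 = 8.7664
  age 10: 0.11464 × 4 = 0.4586
R₀ = 26.2800 + 11.2347 + 9.4162 + 8.7664 + 0.4586 = 56.1559

56.16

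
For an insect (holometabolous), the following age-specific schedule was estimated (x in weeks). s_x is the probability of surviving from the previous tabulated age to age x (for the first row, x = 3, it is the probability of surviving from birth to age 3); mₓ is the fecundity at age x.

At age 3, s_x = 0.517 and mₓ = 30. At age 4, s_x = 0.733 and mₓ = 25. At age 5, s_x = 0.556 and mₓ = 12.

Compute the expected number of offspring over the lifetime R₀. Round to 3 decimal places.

27.512

Survivorship from birth: l_x = s_3·s_4·…·s_x.
  l_3 = 0.51700
  l_4 = 0.37896
  l_5 = 0.21070
R₀ = Σ l_x mₓ:
  age 3: 0.51700 × 30 = 15.5100
  age 4: 0.37896 × 25 = 9.4740
  age 5: 0.21070 × 12 = 2.5284
R₀ = 15.5100 + 9.4740 + 2.5284 = 27.5124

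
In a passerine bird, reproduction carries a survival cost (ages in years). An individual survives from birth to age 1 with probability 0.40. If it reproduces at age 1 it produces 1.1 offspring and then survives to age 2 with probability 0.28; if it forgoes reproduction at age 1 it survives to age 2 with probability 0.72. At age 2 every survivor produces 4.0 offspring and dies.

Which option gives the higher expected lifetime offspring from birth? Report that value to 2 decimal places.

1.15

breed at age 1: R₀ = 0.40 × (1.1 + 0.28 × 4.0) = 0.40 × 2.2200 = 0.8880
delay to age 2: R₀ = 0.40 × (0.72 × 4.0) = 0.40 × 2.8800 = 1.1520
Higher: delay to age 2 (1.1520).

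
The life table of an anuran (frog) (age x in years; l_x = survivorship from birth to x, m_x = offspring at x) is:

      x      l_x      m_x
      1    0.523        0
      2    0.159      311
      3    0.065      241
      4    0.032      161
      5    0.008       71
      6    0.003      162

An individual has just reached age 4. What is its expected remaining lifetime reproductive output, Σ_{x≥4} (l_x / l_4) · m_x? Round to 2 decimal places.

193.94

l_4 = 0.032. Conditional survival from age 4 to x is l_x / l_4.
  x=4: (0.032/0.032) × 161 = 161.0000
  x=5: (0.008/0.032) × 71 = 17.7500
  x=6: (0.003/0.032) × 162 = 15.1875
Sum = 161.0000 + 17.7500 + 15.1875 = 193.9375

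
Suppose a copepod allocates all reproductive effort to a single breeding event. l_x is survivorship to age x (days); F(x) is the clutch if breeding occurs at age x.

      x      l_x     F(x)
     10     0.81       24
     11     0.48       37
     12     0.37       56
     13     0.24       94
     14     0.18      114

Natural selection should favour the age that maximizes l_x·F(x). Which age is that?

13

Expected offspring if breeding at age x = l_x × F(x):
  age 10: 0.81 × 24 = 19.440
  age 11: 0.48 × 37 = 17.760
  age 12: 0.37 × 56 = 20.720
  age 13: 0.24 × 94 = 22.560
  age 14: 0.18 × 114 = 20.520
Maximum at age 13 (22.560).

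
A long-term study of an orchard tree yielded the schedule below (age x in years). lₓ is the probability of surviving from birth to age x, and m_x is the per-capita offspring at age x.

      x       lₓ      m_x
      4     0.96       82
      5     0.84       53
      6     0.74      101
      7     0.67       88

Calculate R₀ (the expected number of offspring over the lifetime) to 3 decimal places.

R₀ = Σ lₓ m_x:
  age 4: 0.96 × 82 = 78.7200
  age 5: 0.84 × 53 = 44.5200
  age 6: 0.74 × 101 = 74.7400
  age 7: 0.67 × 88 = 58.9600
R₀ = 78.7200 + 44.5200 + 74.7400 + 58.9600 = 256.9400

256.940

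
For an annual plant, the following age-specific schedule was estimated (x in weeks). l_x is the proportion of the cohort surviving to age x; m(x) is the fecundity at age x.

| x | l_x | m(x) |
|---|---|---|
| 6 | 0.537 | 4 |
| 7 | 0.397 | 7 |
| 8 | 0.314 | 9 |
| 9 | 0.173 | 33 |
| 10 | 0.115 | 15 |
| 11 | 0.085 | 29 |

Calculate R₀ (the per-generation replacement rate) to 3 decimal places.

R₀ = Σ l_x m(x):
  age 6: 0.537 × 4 = 2.1480
  age 7: 0.397 × 7 = 2.7790
  age 8: 0.314 × 9 = 2.8260
  age 9: 0.173 × 33 = 5.7090
  age 10: 0.115 × 15 = 1.7250
  age 11: 0.085 × 29 = 2.4650
R₀ = 2.1480 + 2.7790 + 2.8260 + 5.7090 + 1.7250 + 2.4650 = 17.6520

17.652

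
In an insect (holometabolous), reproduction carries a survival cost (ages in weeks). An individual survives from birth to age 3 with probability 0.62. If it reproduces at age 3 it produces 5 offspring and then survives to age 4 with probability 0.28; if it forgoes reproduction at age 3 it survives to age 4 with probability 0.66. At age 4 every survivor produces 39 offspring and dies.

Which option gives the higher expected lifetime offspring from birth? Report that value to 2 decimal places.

15.96

breed at age 3: R₀ = 0.62 × (5 + 0.28 × 39) = 0.62 × 15.9200 = 9.8704
delay to age 4: R₀ = 0.62 × (0.66 × 39) = 0.62 × 25.7400 = 15.9588
Higher: delay to age 4 (15.9588).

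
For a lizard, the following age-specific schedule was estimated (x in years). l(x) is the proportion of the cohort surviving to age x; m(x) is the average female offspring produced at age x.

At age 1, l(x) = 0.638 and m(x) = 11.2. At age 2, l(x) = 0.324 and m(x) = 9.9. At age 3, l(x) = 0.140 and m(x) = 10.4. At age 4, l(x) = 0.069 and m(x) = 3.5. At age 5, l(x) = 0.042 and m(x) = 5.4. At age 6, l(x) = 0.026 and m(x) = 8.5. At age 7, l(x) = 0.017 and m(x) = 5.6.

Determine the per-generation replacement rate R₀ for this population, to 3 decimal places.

12.594

R₀ = Σ l(x) m(x):
  age 1: 0.638 × 11.2 = 7.1456
  age 2: 0.324 × 9.9 = 3.2076
  age 3: 0.140 × 10.4 = 1.4560
  age 4: 0.069 × 3.5 = 0.2415
  age 5: 0.042 × 5.4 = 0.2268
  age 6: 0.026 × 8.5 = 0.2210
  age 7: 0.017 × 5.6 = 0.0952
R₀ = 7.1456 + 3.2076 + 1.4560 + 0.2415 + 0.2268 + 0.2210 + 0.0952 = 12.5937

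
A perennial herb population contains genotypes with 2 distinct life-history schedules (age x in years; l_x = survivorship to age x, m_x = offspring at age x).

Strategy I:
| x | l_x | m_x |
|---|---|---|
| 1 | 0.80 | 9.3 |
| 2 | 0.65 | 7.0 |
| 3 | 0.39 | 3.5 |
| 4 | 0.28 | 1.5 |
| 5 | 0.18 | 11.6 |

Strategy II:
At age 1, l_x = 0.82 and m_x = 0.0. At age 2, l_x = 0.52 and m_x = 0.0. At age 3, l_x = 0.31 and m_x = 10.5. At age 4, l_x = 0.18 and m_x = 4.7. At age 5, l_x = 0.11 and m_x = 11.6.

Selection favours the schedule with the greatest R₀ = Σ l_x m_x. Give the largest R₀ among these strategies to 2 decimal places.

15.86

Strategy I: R₀ = 0.80×9.3 + 0.65×7.0 + 0.39×3.5 + 0.28×1.5 + 0.18×11.6 = 15.8630
Strategy II: R₀ = 0.82×0.0 + 0.52×0.0 + 0.31×10.5 + 0.18×4.7 + 0.11×11.6 = 5.3770
Highest R₀: strategy I with 15.8630.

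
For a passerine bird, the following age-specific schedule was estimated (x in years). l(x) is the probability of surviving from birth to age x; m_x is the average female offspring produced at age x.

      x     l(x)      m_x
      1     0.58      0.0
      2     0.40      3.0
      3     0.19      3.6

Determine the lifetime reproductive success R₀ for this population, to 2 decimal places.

R₀ = Σ l(x) m_x:
  age 1: 0.58 × 0.0 = 0.0000
  age 2: 0.40 × 3.0 = 1.2000
  age 3: 0.19 × 3.6 = 0.6840
R₀ = 0.0000 + 1.2000 + 0.6840 = 1.8840

1.88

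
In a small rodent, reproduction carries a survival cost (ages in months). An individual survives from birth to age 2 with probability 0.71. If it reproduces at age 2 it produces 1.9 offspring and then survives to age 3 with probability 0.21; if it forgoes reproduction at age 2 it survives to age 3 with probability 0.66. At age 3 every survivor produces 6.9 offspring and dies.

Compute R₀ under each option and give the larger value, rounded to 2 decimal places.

breed at age 2: R₀ = 0.71 × (1.9 + 0.21 × 6.9) = 0.71 × 3.3490 = 2.3778
delay to age 3: R₀ = 0.71 × (0.66 × 6.9) = 0.71 × 4.5540 = 3.2333
Higher: delay to age 3 (3.2333).

3.23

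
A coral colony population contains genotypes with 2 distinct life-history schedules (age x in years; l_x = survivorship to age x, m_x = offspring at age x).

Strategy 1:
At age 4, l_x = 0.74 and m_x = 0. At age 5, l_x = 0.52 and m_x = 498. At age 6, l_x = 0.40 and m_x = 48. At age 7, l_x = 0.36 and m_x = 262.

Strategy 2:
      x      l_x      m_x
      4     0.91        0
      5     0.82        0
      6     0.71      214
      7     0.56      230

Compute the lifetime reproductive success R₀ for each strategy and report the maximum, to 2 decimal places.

372.48

Strategy 1: R₀ = 0.74×0 + 0.52×498 + 0.40×48 + 0.36×262 = 372.4800
Strategy 2: R₀ = 0.91×0 + 0.82×0 + 0.71×214 + 0.56×230 = 280.7400
Highest R₀: strategy 1 with 372.4800.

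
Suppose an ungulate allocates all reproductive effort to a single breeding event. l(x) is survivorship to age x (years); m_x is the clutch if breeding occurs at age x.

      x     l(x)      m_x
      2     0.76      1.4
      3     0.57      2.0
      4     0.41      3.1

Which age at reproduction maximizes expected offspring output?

4

Expected offspring if breeding at age x = l(x) × m_x:
  age 2: 0.76 × 1.4 = 1.064
  age 3: 0.57 × 2.0 = 1.140
  age 4: 0.41 × 3.1 = 1.271
Maximum at age 4 (1.271).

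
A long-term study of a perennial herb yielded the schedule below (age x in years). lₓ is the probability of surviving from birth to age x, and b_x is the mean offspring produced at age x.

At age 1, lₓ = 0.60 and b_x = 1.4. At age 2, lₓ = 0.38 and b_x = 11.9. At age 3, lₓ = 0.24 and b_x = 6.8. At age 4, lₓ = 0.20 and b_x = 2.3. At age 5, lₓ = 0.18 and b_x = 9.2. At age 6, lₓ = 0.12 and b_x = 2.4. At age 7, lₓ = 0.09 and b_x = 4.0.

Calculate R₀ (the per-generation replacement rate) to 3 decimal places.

R₀ = Σ lₓ b_x:
  age 1: 0.60 × 1.4 = 0.8400
  age 2: 0.38 × 11.9 = 4.5220
  age 3: 0.24 × 6.8 = 1.6320
  age 4: 0.20 × 2.3 = 0.4600
  age 5: 0.18 × 9.2 = 1.6560
  age 6: 0.12 × 2.4 = 0.2880
  age 7: 0.09 × 4.0 = 0.3600
R₀ = 0.8400 + 4.5220 + 1.6320 + 0.4600 + 1.6560 + 0.2880 + 0.3600 = 9.7580

9.758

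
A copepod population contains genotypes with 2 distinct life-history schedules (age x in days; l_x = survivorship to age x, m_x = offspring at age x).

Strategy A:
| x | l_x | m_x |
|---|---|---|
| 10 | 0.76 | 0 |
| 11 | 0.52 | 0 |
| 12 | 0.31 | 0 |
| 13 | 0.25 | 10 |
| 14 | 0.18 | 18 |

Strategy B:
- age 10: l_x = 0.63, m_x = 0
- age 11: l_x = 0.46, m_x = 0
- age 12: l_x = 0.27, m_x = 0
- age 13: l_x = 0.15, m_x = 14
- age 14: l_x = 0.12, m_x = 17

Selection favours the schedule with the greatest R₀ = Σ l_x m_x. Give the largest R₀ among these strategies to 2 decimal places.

5.74

Strategy A: R₀ = 0.76×0 + 0.52×0 + 0.31×0 + 0.25×10 + 0.18×18 = 5.7400
Strategy B: R₀ = 0.63×0 + 0.46×0 + 0.27×0 + 0.15×14 + 0.12×17 = 4.1400
Highest R₀: strategy A with 5.7400.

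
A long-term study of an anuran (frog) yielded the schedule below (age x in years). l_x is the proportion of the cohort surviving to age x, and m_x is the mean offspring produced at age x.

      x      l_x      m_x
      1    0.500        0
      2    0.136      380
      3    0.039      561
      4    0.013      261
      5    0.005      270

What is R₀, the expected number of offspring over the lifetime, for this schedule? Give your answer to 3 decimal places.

R₀ = Σ l_x m_x:
  age 1: 0.500 × 0 = 0.0000
  age 2: 0.136 × 380 = 51.6800
  age 3: 0.039 × 561 = 21.8790
  age 4: 0.013 × 261 = 3.3930
  age 5: 0.005 × 270 = 1.3500
R₀ = 0.0000 + 51.6800 + 21.8790 + 3.3930 + 1.3500 = 78.3020

78.302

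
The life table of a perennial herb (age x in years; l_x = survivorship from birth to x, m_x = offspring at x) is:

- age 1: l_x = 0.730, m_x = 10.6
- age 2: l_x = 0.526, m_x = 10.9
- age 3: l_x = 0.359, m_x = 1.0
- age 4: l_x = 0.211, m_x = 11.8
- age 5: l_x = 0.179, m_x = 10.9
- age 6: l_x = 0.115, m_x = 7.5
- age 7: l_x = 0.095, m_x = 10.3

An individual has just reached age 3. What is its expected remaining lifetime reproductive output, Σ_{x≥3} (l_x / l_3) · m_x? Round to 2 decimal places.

18.50

l_3 = 0.359. Conditional survival from age 3 to x is l_x / l_3.
  x=3: (0.359/0.359) × 1.0 = 1.0000
  x=4: (0.211/0.359) × 11.8 = 6.9354
  x=5: (0.179/0.359) × 10.9 = 5.4348
  x=6: (0.115/0.359) × 7.5 = 2.4025
  x=7: (0.095/0.359) × 10.3 = 2.7256
Sum = 1.0000 + 6.9354 + 5.4348 + 2.4025 + 2.7256 = 18.4983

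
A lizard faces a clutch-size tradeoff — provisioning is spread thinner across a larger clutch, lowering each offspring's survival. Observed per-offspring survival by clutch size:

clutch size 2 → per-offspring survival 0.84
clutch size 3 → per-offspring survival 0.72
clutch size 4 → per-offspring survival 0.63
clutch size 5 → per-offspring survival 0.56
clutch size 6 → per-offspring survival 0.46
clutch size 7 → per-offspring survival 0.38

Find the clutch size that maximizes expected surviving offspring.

Expected surviving offspring = c × s(c):
  c=2: 2 × 0.84 = 1.680
  c=3: 3 × 0.72 = 2.160
  c=4: 4 × 0.63 = 2.520
  c=5: 5 × 0.56 = 2.800
  c=6: 6 × 0.46 = 2.760
  c=7: 7 × 0.38 = 2.660
Maximum at c = 5 (2.800 surviving offspring).

5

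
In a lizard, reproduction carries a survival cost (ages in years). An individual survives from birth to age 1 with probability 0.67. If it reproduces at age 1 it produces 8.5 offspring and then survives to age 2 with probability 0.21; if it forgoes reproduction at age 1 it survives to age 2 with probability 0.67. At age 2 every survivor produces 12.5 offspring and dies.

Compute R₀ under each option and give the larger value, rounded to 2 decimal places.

7.45

breed at age 1: R₀ = 0.67 × (8.5 + 0.21 × 12.5) = 0.67 × 11.1250 = 7.4538
delay to age 2: R₀ = 0.67 × (0.67 × 12.5) = 0.67 × 8.3750 = 5.6113
Higher: breed at age 1 (7.4538).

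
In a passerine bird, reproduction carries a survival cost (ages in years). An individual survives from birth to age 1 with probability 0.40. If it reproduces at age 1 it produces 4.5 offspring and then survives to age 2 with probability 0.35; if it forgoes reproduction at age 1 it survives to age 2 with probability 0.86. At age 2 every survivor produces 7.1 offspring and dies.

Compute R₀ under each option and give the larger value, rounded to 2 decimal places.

breed at age 1: R₀ = 0.40 × (4.5 + 0.35 × 7.1) = 0.40 × 6.9850 = 2.7940
delay to age 2: R₀ = 0.40 × (0.86 × 7.1) = 0.40 × 6.1060 = 2.4424
Higher: breed at age 1 (2.7940).

2.79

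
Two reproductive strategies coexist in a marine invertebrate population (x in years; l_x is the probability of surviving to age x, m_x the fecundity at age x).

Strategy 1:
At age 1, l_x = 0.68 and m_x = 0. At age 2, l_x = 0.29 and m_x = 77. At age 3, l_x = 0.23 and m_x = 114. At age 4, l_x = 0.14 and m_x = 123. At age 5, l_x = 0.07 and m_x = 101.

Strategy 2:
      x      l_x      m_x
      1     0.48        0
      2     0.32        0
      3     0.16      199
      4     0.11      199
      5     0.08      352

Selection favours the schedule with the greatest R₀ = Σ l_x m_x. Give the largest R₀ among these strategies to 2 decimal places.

Strategy 1: R₀ = 0.68×0 + 0.29×77 + 0.23×114 + 0.14×123 + 0.07×101 = 72.8400
Strategy 2: R₀ = 0.48×0 + 0.32×0 + 0.16×199 + 0.11×199 + 0.08×352 = 81.8900
Highest R₀: strategy 2 with 81.8900.

81.89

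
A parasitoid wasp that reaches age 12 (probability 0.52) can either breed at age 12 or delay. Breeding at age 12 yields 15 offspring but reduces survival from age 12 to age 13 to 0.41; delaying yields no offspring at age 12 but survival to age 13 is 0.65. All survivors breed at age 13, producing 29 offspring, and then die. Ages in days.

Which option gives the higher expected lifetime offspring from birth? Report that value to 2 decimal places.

breed at age 12: R₀ = 0.52 × (15 + 0.41 × 29) = 0.52 × 26.8900 = 13.9828
delay to age 13: R₀ = 0.52 × (0.65 × 29) = 0.52 × 18.8500 = 9.8020
Higher: breed at age 12 (13.9828).

13.98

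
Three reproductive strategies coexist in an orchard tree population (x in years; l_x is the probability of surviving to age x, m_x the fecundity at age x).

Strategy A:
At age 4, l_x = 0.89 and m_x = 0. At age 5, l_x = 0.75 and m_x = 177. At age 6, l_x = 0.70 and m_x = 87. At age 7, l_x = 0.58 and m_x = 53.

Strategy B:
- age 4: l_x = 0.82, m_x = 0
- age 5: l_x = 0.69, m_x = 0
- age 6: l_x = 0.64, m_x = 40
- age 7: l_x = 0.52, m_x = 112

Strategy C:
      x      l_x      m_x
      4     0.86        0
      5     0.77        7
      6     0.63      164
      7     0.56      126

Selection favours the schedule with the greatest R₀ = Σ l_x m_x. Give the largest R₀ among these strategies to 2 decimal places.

Strategy A: R₀ = 0.89×0 + 0.75×177 + 0.70×87 + 0.58×53 = 224.3900
Strategy B: R₀ = 0.82×0 + 0.69×0 + 0.64×40 + 0.52×112 = 83.8400
Strategy C: R₀ = 0.86×0 + 0.77×7 + 0.63×164 + 0.56×126 = 179.2700
Highest R₀: strategy A with 224.3900.

224.39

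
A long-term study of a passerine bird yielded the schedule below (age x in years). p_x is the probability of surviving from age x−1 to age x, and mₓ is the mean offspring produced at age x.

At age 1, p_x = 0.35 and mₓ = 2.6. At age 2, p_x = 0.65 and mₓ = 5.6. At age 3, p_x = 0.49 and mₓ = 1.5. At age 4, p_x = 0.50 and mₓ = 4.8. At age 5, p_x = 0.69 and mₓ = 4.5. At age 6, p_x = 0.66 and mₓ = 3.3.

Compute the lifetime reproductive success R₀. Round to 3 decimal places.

Survivorship from birth: l_x = p_1·p_2·…·p_x.
  l_1 = 0.35000
  l_2 = 0.22750
  l_3 = 0.11147
  l_4 = 0.05574
  l_5 = 0.03846
  l_6 = 0.02538
R₀ = Σ l_x mₓ:
  age 1: 0.35000 × 2.6 = 0.9100
  age 2: 0.22750 × 5.6 = 1.2740
  age 3: 0.11147 × 1.5 = 0.1672
  age 4: 0.05574 × 4.8 = 0.2676
  age 5: 0.03846 × 4.5 = 0.1731
  age 6: 0.02538 × 3.3 = 0.0838
R₀ = 0.9100 + 1.2740 + 0.1672 + 0.2676 + 0.1731 + 0.0838 = 2.8756

2.876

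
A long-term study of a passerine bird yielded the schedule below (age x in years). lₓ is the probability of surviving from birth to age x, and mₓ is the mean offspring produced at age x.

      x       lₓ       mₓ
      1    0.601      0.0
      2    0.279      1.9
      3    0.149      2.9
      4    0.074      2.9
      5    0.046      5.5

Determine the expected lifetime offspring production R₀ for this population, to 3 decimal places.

R₀ = Σ lₓ mₓ:
  age 1: 0.601 × 0.0 = 0.0000
  age 2: 0.279 × 1.9 = 0.5301
  age 3: 0.149 × 2.9 = 0.4321
  age 4: 0.074 × 2.9 = 0.2146
  age 5: 0.046 × 5.5 = 0.2530
R₀ = 0.0000 + 0.5301 + 0.4321 + 0.2146 + 0.2530 = 1.4298

1.430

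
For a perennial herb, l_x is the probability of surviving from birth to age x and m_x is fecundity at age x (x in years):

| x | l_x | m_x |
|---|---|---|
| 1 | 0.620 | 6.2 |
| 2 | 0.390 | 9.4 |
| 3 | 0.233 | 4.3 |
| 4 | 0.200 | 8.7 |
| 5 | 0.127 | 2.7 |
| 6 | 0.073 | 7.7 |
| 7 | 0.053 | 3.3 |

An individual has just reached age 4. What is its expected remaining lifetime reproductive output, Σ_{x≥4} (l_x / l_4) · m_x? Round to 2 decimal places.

l_4 = 0.200. Conditional survival from age 4 to x is l_x / l_4.
  x=4: (0.200/0.200) × 8.7 = 8.7000
  x=5: (0.127/0.200) × 2.7 = 1.7145
  x=6: (0.073/0.200) × 7.7 = 2.8105
  x=7: (0.053/0.200) × 3.3 = 0.8745
Sum = 8.7000 + 1.7145 + 2.8105 + 0.8745 = 14.0995

14.10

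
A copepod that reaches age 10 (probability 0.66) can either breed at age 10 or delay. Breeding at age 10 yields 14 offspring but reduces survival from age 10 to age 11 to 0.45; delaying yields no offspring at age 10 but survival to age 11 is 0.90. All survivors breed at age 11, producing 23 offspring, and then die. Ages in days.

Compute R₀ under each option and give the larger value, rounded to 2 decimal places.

16.07

breed at age 10: R₀ = 0.66 × (14 + 0.45 × 23) = 0.66 × 24.3500 = 16.0710
delay to age 11: R₀ = 0.66 × (0.90 × 23) = 0.66 × 20.7000 = 13.6620
Higher: breed at age 10 (16.0710).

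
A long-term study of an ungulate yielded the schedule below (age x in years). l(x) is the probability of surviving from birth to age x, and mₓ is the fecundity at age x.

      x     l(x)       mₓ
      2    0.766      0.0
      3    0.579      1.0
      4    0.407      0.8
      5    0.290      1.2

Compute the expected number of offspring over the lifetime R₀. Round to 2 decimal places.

R₀ = Σ l(x) mₓ:
  age 2: 0.766 × 0.0 = 0.0000
  age 3: 0.579 × 1.0 = 0.5790
  age 4: 0.407 × 0.8 = 0.3256
  age 5: 0.290 × 1.2 = 0.3480
R₀ = 0.0000 + 0.5790 + 0.3256 + 0.3480 = 1.2526

1.25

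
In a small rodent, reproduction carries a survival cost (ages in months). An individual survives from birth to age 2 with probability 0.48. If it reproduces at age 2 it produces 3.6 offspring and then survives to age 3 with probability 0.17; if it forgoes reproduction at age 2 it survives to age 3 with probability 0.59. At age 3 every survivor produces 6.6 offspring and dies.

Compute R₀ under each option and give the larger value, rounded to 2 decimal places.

breed at age 2: R₀ = 0.48 × (3.6 + 0.17 × 6.6) = 0.48 × 4.7220 = 2.2666
delay to age 3: R₀ = 0.48 × (0.59 × 6.6) = 0.48 × 3.8940 = 1.8691
Higher: breed at age 2 (2.2666).

2.27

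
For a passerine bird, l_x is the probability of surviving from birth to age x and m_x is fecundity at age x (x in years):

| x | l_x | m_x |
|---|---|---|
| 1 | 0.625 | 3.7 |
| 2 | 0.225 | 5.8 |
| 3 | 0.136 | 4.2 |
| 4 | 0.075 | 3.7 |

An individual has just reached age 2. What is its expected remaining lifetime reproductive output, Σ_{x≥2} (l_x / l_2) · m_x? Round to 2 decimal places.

l_2 = 0.225. Conditional survival from age 2 to x is l_x / l_2.
  x=2: (0.225/0.225) × 5.8 = 5.8000
  x=3: (0.136/0.225) × 4.2 = 2.5387
  x=4: (0.075/0.225) × 3.7 = 1.2333
Sum = 5.8000 + 2.5387 + 1.2333 = 9.5720

9.57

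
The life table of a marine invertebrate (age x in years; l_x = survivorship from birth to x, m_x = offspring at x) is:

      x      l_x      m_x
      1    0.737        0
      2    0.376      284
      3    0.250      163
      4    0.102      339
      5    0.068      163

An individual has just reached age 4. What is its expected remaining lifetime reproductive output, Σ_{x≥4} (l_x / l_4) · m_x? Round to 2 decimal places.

447.67

l_4 = 0.102. Conditional survival from age 4 to x is l_x / l_4.
  x=4: (0.102/0.102) × 339 = 339.0000
  x=5: (0.068/0.102) × 163 = 108.6667
Sum = 339.0000 + 108.6667 = 447.6667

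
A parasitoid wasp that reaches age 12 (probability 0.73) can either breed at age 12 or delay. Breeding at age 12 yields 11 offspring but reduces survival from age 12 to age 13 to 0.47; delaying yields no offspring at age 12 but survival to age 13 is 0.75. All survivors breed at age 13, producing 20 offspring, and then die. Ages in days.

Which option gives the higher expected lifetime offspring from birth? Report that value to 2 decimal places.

14.89

breed at age 12: R₀ = 0.73 × (11 + 0.47 × 20) = 0.73 × 20.4000 = 14.8920
delay to age 13: R₀ = 0.73 × (0.75 × 20) = 0.73 × 15.0000 = 10.9500
Higher: breed at age 12 (14.8920).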